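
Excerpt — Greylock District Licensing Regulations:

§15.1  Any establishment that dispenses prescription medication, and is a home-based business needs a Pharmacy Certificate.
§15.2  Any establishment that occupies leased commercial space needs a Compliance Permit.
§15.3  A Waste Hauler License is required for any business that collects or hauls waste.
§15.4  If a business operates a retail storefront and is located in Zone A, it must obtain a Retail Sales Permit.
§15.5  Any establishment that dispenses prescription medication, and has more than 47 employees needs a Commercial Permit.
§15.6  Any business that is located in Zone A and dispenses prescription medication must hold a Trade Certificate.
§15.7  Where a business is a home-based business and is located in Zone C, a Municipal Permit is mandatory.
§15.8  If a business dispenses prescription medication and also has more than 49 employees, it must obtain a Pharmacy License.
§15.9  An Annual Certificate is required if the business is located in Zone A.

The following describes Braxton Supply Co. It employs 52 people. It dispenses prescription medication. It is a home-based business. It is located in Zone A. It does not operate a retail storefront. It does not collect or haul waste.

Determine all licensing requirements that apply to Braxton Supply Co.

§15.1 dispenses prescription medication; is a home-based business → Pharmacy Certificate required.
§15.2 is a home-based business (not: occupies leased commercial space) → Compliance Permit not required.
§15.3 does not collect or haul waste → Waste Hauler License not required.
§15.4 does not operate a retail storefront; is located in Zone A → Retail Sales Permit not required.
§15.5 dispenses prescription medication; employees 52 > 47 → Commercial Permit required.
§15.6 is located in Zone A; dispenses prescription medication → Trade Certificate required.
§15.7 is a home-based business; is located in Zone A (not: is located in Zone C) → Municipal Permit not required.
§15.8 dispenses prescription medication; employees 52 > 49 → Pharmacy License required.
§15.9 is located in Zone A → Annual Certificate required.

Annual Certificate, Commercial Permit, Pharmacy Certificate, Pharmacy License, Trade Certificate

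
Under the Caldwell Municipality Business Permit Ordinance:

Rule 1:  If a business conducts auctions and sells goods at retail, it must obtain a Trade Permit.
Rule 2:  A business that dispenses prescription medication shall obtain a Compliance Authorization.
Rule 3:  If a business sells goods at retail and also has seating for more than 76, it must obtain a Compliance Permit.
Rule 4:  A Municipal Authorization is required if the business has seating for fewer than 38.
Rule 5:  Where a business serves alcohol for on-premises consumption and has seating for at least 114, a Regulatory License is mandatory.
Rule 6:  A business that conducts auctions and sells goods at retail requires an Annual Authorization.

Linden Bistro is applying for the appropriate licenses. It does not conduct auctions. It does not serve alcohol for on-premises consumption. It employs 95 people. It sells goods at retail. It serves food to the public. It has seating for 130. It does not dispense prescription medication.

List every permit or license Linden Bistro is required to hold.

Rule 1: does not conduct auctions; sells goods at retail → Trade Permit not required.
Rule 2: does not dispense prescription medication → Compliance Authorization not required.
Rule 3: sells goods at retail; seating 130 > 76 → Compliance Permit required.
Rule 4: seating 130 ≥ 38 → Municipal Authorization not required.
Rule 5: does not serve alcohol for on-premises consumption; seating 130 ≥ 114 → Regulatory License not required.
Rule 6: does not conduct auctions; sells goods at retail → Annual Authorization not required.

Compliance Permit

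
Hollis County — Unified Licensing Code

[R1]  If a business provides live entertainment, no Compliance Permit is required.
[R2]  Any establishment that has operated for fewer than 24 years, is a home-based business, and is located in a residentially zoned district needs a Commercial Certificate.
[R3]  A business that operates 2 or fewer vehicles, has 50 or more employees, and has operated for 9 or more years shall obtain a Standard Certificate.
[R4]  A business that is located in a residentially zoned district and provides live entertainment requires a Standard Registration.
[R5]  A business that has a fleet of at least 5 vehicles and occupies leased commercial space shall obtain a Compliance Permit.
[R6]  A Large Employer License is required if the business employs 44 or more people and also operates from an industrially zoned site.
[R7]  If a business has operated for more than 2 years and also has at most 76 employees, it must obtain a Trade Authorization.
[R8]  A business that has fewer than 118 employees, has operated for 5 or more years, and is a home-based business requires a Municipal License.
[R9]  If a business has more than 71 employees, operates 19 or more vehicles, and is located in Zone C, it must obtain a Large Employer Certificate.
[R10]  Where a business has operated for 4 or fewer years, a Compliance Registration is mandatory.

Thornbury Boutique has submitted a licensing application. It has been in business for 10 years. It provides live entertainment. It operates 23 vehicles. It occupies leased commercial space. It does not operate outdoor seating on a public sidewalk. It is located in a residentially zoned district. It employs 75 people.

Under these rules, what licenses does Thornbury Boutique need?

[R1] provides live entertainment → exempt from Compliance Permit.
[R2] years in business 10 < 24; occupies leased commercial space (not: is a home-based business); is located in a residentially zoned district → Commercial Certificate not required.
[R3] vehicles 23 > 2; employees 75 ≥ 50; years in business 10 ≥ 9 → Standard Certificate not required.
[R4] is located in a residentially zoned district; provides live entertainment → Standard Registration required.
[R5] vehicles 23 ≥ 5; occupies leased commercial space → Compliance Permit required.
[R6] employees 75 ≥ 44; occupies leased commercial space (not: operates from an industrially zoned site) → Large Employer License not required.
[R7] years in business 10 > 2; employees 75 ≤ 76 → Trade Authorization required.
[R8] employees 75 < 118; years in business 10 ≥ 5; occupies leased commercial space (not: is a home-based business) → Municipal License not required.
[R9] employees 75 > 71; vehicles 23 ≥ 19; is located in a residentially zoned district (not: is located in Zone C) → Large Employer Certificate not required.
[R10] years in business 10 > 4 → Compliance Registration not required.

Standard Registration, Trade Authorization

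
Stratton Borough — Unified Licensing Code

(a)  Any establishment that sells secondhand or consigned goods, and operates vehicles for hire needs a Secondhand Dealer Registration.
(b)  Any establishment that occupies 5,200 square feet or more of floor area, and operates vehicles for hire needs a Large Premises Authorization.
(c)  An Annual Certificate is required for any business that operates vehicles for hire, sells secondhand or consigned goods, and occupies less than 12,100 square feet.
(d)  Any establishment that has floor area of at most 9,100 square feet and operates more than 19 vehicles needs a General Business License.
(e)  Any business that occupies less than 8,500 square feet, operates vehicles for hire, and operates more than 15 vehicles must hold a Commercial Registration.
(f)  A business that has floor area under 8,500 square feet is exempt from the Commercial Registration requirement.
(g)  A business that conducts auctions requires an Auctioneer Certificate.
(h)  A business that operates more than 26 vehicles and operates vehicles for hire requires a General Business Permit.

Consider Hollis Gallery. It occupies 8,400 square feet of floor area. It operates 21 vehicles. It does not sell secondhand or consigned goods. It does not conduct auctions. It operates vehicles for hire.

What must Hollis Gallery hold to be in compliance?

General Business License, Large Premises Authorization

(a) does not sell secondhand or consigned goods; operates vehicles for hire → Secondhand Dealer Registration not required.
(b) floor area 8,400 square feet ≥ 5,200 square feet; operates vehicles for hire → Large Premises Authorization required.
(c) operates vehicles for hire; does not sell secondhand or consigned goods; floor area 8,400 square feet < 12,100 square feet → Annual Certificate not required.
(d) floor area 8,400 square feet ≤ 9,100 square feet; vehicles 21 > 19 → General Business License required.
(e) floor area 8,400 square feet < 8,500 square feet; operates vehicles for hire; vehicles 21 > 15 → Commercial Registration required.
(f) floor area 8,400 square feet < 8,500 square feet → exempt from Commercial Registration.
(g) does not conduct auctions → Auctioneer Certificate not required.
(h) vehicles 21 ≤ 26; operates vehicles for hire → General Business Permit not required.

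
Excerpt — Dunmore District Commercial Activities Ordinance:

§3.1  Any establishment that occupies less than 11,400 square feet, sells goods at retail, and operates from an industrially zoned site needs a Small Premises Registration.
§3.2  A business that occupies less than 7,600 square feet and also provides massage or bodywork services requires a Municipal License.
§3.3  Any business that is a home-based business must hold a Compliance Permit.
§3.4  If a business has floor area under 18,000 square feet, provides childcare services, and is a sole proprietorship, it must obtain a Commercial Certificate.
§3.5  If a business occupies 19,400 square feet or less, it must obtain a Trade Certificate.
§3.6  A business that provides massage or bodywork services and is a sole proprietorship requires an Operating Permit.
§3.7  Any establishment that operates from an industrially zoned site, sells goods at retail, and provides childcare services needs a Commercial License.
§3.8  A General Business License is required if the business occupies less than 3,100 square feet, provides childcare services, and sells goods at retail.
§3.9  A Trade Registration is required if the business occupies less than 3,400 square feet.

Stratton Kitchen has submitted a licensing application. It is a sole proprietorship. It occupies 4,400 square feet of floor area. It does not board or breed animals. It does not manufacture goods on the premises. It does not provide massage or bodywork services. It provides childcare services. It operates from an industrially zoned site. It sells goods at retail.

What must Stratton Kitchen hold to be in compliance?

Commercial Certificate, Commercial License, Small Premises Registration, Trade Certificate

§3.1 floor area 4,400 square feet < 11,400 square feet; sells goods at retail; operates from an industrially zoned site → Small Premises Registration required.
§3.2 floor area 4,400 square feet < 7,600 square feet; does not provide massage or bodywork services → Municipal License not required.
§3.3 operates from an industrially zoned site (not: is a home-based business) → Compliance Permit not required.
§3.4 floor area 4,400 square feet < 18,000 square feet; provides childcare services; is a sole proprietorship → Commercial Certificate required.
§3.5 floor area 4,400 square feet ≤ 19,400 square feet → Trade Certificate required.
§3.6 does not provide massage or bodywork services; is a sole proprietorship → Operating Permit not required.
§3.7 operates from an industrially zoned site; sells goods at retail; provides childcare services → Commercial License required.
§3.8 floor area 4,400 square feet ≥ 3,100 square feet; provides childcare services; sells goods at retail → General Business License not required.
§3.9 floor area 4,400 square feet ≥ 3,400 square feet → Trade Registration not required.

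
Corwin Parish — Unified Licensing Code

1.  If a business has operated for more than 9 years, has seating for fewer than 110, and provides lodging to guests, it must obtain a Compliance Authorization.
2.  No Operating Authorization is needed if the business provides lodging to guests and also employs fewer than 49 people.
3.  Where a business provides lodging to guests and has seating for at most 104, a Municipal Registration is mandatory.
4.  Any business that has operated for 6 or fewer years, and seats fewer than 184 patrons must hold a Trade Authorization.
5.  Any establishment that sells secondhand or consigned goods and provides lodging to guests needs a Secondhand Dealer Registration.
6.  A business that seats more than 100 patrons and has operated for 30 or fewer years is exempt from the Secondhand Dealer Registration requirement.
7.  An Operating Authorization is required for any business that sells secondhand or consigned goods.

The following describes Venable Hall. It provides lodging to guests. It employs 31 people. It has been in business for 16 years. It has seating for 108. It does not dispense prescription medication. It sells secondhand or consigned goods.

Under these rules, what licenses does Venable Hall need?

1. years in business 16 > 9; seating 108 < 110; provides lodging to guests → Compliance Authorization required.
2. provides lodging to guests; employees 31 < 49 → exempt from Operating Authorization.
3. provides lodging to guests; seating 108 > 104 → Municipal Registration not required.
4. years in business 16 > 6; seating 108 < 184 → Trade Authorization not required.
5. sells secondhand or consigned goods; provides lodging to guests → Secondhand Dealer Registration required.
6. seating 108 > 100; years in business 16 ≤ 30 → exempt from Secondhand Dealer Registration.
7. sells secondhand or consigned goods → Operating Authorization required.

Compliance Authorization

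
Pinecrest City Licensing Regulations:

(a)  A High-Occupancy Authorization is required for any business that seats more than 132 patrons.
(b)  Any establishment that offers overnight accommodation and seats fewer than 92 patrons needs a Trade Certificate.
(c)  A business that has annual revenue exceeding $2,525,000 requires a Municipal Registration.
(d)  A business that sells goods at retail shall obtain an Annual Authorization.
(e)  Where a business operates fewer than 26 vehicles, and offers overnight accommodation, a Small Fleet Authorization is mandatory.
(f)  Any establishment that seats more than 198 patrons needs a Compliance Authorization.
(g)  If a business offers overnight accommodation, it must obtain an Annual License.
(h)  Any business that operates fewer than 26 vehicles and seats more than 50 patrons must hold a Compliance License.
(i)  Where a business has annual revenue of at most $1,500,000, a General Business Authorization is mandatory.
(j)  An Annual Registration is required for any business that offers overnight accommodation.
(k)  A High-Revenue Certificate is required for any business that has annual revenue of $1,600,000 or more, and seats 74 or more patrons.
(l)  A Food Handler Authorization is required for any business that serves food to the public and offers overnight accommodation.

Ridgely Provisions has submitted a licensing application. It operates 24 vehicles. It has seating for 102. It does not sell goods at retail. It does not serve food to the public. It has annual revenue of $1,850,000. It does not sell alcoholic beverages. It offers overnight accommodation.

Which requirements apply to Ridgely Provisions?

(a) seating 102 ≤ 132 → High-Occupancy Authorization not required.
(b) offers overnight accommodation; seating 102 ≥ 92 → Trade Certificate not required.
(c) revenue $1,850,000 ≤ $2,525,000 → Municipal Registration not required.
(d) does not sell goods at retail → Annual Authorization not required.
(e) vehicles 24 < 26; offers overnight accommodation → Small Fleet Authorization required.
(f) seating 102 ≤ 198 → Compliance Authorization not required.
(g) offers overnight accommodation → Annual License required.
(h) vehicles 24 < 26; seating 102 > 50 → Compliance License required.
(i) revenue $1,850,000 > $1,500,000 → General Business Authorization not required.
(j) offers overnight accommodation → Annual Registration required.
(k) revenue $1,850,000 ≥ $1,600,000; seating 102 ≥ 74 → High-Revenue Certificate required.
(l) does not serve food to the public; offers overnight accommodation → Food Handler Authorization not required.

Annual License, Annual Registration, Compliance License, High-Revenue Certificate, Small Fleet Authorization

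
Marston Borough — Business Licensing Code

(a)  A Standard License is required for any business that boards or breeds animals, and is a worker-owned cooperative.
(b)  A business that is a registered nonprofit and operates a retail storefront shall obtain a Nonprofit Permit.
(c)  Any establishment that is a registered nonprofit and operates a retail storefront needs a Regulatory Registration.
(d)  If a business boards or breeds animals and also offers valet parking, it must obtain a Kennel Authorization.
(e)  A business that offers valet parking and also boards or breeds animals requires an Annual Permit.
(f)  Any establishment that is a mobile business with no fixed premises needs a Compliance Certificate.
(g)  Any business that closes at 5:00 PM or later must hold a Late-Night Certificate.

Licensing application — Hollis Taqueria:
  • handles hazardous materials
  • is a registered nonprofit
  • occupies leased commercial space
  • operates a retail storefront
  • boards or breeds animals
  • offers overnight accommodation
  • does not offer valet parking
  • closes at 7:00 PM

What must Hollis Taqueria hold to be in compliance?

Late-Night Certificate, Nonprofit Permit, Regulatory Registration

(a) boards or breeds animals; is a registered nonprofit (not: is a worker-owned cooperative) → Standard License not required.
(b) is a registered nonprofit; operates a retail storefront → Nonprofit Permit required.
(c) is a registered nonprofit; operates a retail storefront → Regulatory Registration required.
(d) boards or breeds animals; does not offer valet parking → Kennel Authorization not required.
(e) does not offer valet parking; boards or breeds animals → Annual Permit not required.
(f) occupies leased commercial space (not: is a mobile business with no fixed premises) → Compliance Certificate not required.
(g) closes 7:00 PM, after 5:00 PM → Late-Night Certificate required.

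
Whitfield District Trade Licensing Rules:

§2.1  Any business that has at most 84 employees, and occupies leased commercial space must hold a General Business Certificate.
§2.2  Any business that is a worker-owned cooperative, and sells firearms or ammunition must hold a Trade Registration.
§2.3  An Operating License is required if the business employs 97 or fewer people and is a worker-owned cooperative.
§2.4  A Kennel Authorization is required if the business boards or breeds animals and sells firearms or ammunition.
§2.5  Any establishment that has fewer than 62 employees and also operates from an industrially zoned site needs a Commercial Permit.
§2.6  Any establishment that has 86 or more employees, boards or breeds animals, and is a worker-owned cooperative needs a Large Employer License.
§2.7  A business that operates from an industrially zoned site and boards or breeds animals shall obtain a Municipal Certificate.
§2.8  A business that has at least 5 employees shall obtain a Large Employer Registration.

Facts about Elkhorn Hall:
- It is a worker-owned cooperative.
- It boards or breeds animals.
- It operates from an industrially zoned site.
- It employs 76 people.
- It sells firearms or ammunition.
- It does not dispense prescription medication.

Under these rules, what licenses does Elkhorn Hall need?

§2.1 employees 76 ≤ 84; operates from an industrially zoned site (not: occupies leased commercial space) → General Business Certificate not required.
§2.2 is a worker-owned cooperative; sells firearms or ammunition → Trade Registration required.
§2.3 employees 76 ≤ 97; is a worker-owned cooperative → Operating License required.
§2.4 boards or breeds animals; sells firearms or ammunition → Kennel Authorization required.
§2.5 employees 76 ≥ 62; operates from an industrially zoned site → Commercial Permit not required.
§2.6 employees 76 < 86; boards or breeds animals; is a worker-owned cooperative → Large Employer License not required.
§2.7 operates from an industrially zoned site; boards or breeds animals → Municipal Certificate required.
§2.8 employees 76 ≥ 5 → Large Employer Registration required.

Kennel Authorization, Large Employer Registration, Municipal Certificate, Operating License, Trade Registration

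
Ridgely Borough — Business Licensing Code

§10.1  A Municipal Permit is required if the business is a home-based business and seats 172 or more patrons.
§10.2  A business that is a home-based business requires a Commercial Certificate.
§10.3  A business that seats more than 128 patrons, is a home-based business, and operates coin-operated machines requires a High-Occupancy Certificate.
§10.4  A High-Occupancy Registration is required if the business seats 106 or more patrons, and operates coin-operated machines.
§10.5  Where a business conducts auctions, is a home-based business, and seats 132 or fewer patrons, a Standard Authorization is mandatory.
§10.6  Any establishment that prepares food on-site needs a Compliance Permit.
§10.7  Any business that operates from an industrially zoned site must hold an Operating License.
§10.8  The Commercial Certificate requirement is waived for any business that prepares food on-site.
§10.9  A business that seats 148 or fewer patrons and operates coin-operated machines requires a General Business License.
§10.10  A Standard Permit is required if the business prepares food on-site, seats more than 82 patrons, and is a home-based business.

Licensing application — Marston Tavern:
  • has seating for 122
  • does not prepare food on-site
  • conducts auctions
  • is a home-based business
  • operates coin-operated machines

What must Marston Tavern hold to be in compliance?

Commercial Certificate, General Business License, High-Occupancy Registration, Standard Authorization

§10.1 is a home-based business; seating 122 < 172 → Municipal Permit not required.
§10.2 is a home-based business → Commercial Certificate required.
§10.3 seating 122 ≤ 128; is a home-based business; operates coin-operated machines → High-Occupancy Certificate not required.
§10.4 seating 122 ≥ 106; operates coin-operated machines → High-Occupancy Registration required.
§10.5 conducts auctions; is a home-based business; seating 122 ≤ 132 → Standard Authorization required.
§10.6 does not prepare food on-site → Compliance Permit not required.
§10.7 is a home-based business (not: operates from an industrially zoned site) → Operating License not required.
§10.8 does not prepare food on-site → Commercial Certificate exemption does not apply.
§10.9 seating 122 ≤ 148; operates coin-operated machines → General Business License required.
§10.10 does not prepare food on-site; seating 122 > 82; is a home-based business → Standard Permit not required.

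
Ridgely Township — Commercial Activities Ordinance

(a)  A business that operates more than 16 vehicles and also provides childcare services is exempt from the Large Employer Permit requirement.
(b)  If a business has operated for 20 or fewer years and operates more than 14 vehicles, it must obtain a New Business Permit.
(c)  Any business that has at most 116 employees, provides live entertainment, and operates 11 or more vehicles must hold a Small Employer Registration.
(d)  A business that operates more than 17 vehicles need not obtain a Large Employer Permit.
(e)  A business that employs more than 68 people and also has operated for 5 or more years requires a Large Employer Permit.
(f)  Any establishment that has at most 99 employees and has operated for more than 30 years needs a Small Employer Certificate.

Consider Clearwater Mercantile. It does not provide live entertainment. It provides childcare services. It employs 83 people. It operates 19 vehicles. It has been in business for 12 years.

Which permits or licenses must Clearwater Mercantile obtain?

New Business Permit

(a) vehicles 19 > 16; provides childcare services → exempt from Large Employer Permit.
(b) years in business 12 ≤ 20; vehicles 19 > 14 → New Business Permit required.
(c) employees 83 ≤ 116; does not provide live entertainment; vehicles 19 ≥ 11 → Small Employer Registration not required.
(d) vehicles 19 > 17 → exempt from Large Employer Permit.
(e) employees 83 > 68; years in business 12 ≥ 5 → Large Employer Permit required.
(f) employees 83 ≤ 99; years in business 12 ≤ 30 → Small Employer Certificate not required.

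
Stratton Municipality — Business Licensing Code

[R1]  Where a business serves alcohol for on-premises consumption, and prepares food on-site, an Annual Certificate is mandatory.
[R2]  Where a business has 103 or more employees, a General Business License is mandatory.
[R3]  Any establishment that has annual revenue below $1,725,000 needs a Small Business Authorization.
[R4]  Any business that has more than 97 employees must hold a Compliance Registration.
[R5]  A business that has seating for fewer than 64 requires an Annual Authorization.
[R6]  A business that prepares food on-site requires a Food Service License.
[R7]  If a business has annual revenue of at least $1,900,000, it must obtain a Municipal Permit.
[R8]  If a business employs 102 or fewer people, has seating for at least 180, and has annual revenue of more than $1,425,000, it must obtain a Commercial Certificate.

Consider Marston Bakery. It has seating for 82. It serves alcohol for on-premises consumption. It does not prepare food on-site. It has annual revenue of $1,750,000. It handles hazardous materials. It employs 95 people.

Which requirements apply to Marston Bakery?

None

[R1] serves alcohol for on-premises consumption; does not prepare food on-site → Annual Certificate not required.
[R2] employees 95 < 103 → General Business License not required.
[R3] revenue $1,750,000 ≥ $1,725,000 → Small Business Authorization not required.
[R4] employees 95 ≤ 97 → Compliance Registration not required.
[R5] seating 82 ≥ 64 → Annual Authorization not required.
[R6] does not prepare food on-site → Food Service License not required.
[R7] revenue $1,750,000 < $1,900,000 → Municipal Permit not required.
[R8] employees 95 ≤ 102; seating 82 < 180; revenue $1,750,000 > $1,425,000 → Commercial Certificate not required.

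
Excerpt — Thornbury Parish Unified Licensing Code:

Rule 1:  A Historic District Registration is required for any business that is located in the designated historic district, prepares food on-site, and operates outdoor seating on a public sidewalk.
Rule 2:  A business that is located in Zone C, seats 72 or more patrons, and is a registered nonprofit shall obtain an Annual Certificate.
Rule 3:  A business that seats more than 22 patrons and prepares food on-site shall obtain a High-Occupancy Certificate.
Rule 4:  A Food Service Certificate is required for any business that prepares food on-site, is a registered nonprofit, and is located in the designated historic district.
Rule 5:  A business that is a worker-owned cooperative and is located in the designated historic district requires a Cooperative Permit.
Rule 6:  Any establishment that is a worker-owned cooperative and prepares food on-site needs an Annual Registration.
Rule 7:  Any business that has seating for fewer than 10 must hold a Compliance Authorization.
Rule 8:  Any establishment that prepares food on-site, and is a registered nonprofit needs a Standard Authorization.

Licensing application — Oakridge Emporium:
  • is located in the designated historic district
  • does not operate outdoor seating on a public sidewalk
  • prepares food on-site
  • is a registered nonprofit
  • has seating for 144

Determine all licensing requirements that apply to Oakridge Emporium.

Rule 1: is located in the designated historic district; prepares food on-site; does not operate outdoor seating on a public sidewalk → Historic District Registration not required.
Rule 2: is located in the designated historic district (not: is located in Zone C); seating 144 ≥ 72; is a registered nonprofit → Annual Certificate not required.
Rule 3: seating 144 > 22; prepares food on-site → High-Occupancy Certificate required.
Rule 4: prepares food on-site; is a registered nonprofit; is located in the designated historic district → Food Service Certificate required.
Rule 5: is a registered nonprofit (not: is a worker-owned cooperative); is located in the designated historic district → Cooperative Permit not required.
Rule 6: is a registered nonprofit (not: is a worker-owned cooperative); prepares food on-site → Annual Registration not required.
Rule 7: seating 144 ≥ 10 → Compliance Authorization not required.
Rule 8: prepares food on-site; is a registered nonprofit → Standard Authorization required.

Food Service Certificate, High-Occupancy Certificate, Standard Authorization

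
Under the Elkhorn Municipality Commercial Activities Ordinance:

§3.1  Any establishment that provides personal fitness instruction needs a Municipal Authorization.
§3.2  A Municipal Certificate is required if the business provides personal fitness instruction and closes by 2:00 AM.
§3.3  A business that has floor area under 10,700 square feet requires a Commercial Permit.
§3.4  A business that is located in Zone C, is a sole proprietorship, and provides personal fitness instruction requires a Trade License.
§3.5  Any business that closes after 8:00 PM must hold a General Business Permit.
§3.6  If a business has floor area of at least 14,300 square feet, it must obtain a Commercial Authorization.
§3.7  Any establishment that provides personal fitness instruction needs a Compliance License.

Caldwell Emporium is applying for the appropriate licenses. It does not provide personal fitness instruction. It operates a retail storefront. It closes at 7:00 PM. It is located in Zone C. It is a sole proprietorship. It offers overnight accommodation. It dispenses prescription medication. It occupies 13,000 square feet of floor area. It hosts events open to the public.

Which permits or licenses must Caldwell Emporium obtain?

None

§3.1 does not provide personal fitness instruction → Municipal Authorization not required.
§3.2 does not provide personal fitness instruction; closes 7:00 PM, at/before 2:00 AM → Municipal Certificate not required.
§3.3 floor area 13,000 square feet ≥ 10,700 square feet → Commercial Permit not required.
§3.4 is located in Zone C; is a sole proprietorship; does not provide personal fitness instruction → Trade License not required.
§3.5 closes 7:00 PM, at/before 8:00 PM → General Business Permit not required.
§3.6 floor area 13,000 square feet < 14,300 square feet → Commercial Authorization not required.
§3.7 does not provide personal fitness instruction → Compliance License not required.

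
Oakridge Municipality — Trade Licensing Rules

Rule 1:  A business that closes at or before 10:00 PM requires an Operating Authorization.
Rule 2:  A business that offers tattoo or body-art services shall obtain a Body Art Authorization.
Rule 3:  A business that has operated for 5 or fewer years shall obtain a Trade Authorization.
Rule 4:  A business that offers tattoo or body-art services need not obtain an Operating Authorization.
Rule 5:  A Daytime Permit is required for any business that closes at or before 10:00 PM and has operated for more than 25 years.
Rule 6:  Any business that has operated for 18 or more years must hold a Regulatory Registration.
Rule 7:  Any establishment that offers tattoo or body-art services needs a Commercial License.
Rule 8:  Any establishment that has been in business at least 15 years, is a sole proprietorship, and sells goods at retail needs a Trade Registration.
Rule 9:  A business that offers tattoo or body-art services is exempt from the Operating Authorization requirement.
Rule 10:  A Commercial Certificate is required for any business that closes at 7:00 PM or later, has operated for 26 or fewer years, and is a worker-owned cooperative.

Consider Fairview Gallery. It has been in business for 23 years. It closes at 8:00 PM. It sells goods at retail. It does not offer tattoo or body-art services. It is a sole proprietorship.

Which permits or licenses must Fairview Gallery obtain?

Operating Authorization, Regulatory Registration, Trade Registration

Rule 1: closes 8:00 PM, at/before 10:00 PM → Operating Authorization required.
Rule 2: does not offer tattoo or body-art services → Body Art Authorization not required.
Rule 3: years in business 23 > 5 → Trade Authorization not required.
Rule 4: does not offer tattoo or body-art services → Operating Authorization exemption does not apply.
Rule 5: closes 8:00 PM, at/before 10:00 PM; years in business 23 ≤ 25 → Daytime Permit not required.
Rule 6: years in business 23 ≥ 18 → Regulatory Registration required.
Rule 7: does not offer tattoo or body-art services → Commercial License not required.
Rule 8: years in business 23 ≥ 15; is a sole proprietorship; sells goods at retail → Trade Registration required.
Rule 9: does not offer tattoo or body-art services → Operating Authorization exemption does not apply.
Rule 10: closes 8:00 PM, after 7:00 PM; years in business 23 ≤ 26; is a sole proprietorship (not: is a worker-owned cooperative) → Commercial Certificate not required.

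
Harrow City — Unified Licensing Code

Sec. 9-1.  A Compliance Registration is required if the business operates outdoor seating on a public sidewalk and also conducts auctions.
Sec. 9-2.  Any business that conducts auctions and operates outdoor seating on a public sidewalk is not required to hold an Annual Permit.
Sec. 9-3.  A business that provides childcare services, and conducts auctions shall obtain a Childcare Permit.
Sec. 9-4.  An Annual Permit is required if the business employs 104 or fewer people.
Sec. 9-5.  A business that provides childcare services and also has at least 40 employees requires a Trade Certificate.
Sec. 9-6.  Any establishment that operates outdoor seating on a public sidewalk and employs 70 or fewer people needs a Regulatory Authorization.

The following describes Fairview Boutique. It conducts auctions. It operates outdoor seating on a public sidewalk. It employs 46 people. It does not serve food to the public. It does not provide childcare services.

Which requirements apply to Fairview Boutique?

Sec. 9-1. operates outdoor seating on a public sidewalk; conducts auctions → Compliance Registration required.
Sec. 9-2. conducts auctions; operates outdoor seating on a public sidewalk → exempt from Annual Permit.
Sec. 9-3. does not provide childcare services; conducts auctions → Childcare Permit not required.
Sec. 9-4. employees 46 ≤ 104 → Annual Permit required.
Sec. 9-5. does not provide childcare services; employees 46 ≥ 40 → Trade Certificate not required.
Sec. 9-6. operates outdoor seating on a public sidewalk; employees 46 ≤ 70 → Regulatory Authorization required.

Compliance Registration, Regulatory Authorization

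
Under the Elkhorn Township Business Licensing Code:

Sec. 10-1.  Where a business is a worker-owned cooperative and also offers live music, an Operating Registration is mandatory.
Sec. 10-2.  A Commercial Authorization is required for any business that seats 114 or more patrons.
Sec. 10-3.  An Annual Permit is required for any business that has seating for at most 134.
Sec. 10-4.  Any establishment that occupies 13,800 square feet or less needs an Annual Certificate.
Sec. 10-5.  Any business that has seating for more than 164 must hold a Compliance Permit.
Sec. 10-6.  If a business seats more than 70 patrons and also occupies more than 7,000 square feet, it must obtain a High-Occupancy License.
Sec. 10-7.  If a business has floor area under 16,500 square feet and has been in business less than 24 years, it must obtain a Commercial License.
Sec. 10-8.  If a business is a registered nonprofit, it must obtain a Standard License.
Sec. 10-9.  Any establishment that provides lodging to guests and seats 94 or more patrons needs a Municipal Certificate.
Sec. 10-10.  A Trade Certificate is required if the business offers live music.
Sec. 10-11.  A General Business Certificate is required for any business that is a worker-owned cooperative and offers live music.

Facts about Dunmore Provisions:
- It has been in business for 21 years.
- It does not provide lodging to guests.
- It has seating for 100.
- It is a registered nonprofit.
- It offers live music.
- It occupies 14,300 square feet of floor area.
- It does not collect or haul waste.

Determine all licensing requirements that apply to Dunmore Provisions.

Sec. 10-1. is a registered nonprofit (not: is a worker-owned cooperative); offers live music → Operating Registration not required.
Sec. 10-2. seating 100 < 114 → Commercial Authorization not required.
Sec. 10-3. seating 100 ≤ 134 → Annual Permit required.
Sec. 10-4. floor area 14,300 square feet > 13,800 square feet → Annual Certificate not required.
Sec. 10-5. seating 100 ≤ 164 → Compliance Permit not required.
Sec. 10-6. seating 100 > 70; floor area 14,300 square feet > 7,000 square feet → High-Occupancy License required.
Sec. 10-7. floor area 14,300 square feet < 16,500 square feet; years in business 21 < 24 → Commercial License required.
Sec. 10-8. is a registered nonprofit → Standard License required.
Sec. 10-9. does not provide lodging to guests; seating 100 ≥ 94 → Municipal Certificate not required.
Sec. 10-10. offers live music → Trade Certificate required.
Sec. 10-11. is a registered nonprofit (not: is a worker-owned cooperative); offers live music → General Business Certificate not required.

Annual Permit, Commercial License, High-Occupancy License, Standard License, Trade Certificate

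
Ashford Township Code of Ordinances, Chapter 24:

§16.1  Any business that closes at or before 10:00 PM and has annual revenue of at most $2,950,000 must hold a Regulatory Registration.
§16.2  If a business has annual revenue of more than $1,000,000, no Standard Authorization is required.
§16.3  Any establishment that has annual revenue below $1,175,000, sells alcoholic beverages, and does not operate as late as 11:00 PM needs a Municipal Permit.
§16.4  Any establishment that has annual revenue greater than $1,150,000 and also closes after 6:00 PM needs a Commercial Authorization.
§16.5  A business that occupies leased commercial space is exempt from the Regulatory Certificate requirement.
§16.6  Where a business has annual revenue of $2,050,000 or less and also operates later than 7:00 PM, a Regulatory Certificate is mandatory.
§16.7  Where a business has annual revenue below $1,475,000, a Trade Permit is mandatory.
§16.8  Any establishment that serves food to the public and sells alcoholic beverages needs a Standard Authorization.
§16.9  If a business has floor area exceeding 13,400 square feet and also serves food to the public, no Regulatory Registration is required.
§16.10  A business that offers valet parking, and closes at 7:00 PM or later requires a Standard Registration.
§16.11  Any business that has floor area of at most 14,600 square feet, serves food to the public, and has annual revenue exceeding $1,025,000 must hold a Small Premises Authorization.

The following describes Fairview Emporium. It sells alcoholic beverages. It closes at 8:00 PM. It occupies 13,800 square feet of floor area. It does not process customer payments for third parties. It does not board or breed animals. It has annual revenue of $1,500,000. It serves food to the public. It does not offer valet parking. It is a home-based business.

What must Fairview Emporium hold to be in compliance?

Commercial Authorization, Regulatory Certificate, Small Premises Authorization

§16.1 closes 8:00 PM, at/before 10:00 PM; revenue $1,500,000 ≤ $2,950,000 → Regulatory Registration required.
§16.2 revenue $1,500,000 > $1,000,000 → exempt from Standard Authorization.
§16.3 revenue $1,500,000 ≥ $1,175,000; sells alcoholic beverages; closes 8:00 PM, at/before 11:00 PM → Municipal Permit not required.
§16.4 revenue $1,500,000 > $1,150,000; closes 8:00 PM, after 6:00 PM → Commercial Authorization required.
§16.5 is a home-based business (not: occupies leased commercial space) → Regulatory Certificate exemption does not apply.
§16.6 revenue $1,500,000 ≤ $2,050,000; closes 8:00 PM, after 7:00 PM → Regulatory Certificate required.
§16.7 revenue $1,500,000 ≥ $1,475,000 → Trade Permit not required.
§16.8 serves food to the public; sells alcoholic beverages → Standard Authorization required.
§16.9 floor area 13,800 square feet > 13,400 square feet; serves food to the public → exempt from Regulatory Registration.
§16.10 does not offer valet parking; closes 8:00 PM, after 7:00 PM → Standard Registration not required.
§16.11 floor area 13,800 square feet ≤ 14,600 square feet; serves food to the public; revenue $1,500,000 > $1,025,000 → Small Premises Authorization required.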